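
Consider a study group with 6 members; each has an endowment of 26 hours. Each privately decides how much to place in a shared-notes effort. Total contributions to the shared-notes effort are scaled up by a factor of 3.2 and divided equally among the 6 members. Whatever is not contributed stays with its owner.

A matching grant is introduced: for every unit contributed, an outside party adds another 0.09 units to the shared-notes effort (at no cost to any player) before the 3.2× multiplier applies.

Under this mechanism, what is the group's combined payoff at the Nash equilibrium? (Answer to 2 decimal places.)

156.00 hours

With the mechanism, a contributed unit returns 3.2 × 1.09 / 6 = 0.5813 per unit of net cost — still below 1 — so contributing 0 remains dominant for every player.
Everyone keeps their endowment and the group total is 6 × 26 = 156.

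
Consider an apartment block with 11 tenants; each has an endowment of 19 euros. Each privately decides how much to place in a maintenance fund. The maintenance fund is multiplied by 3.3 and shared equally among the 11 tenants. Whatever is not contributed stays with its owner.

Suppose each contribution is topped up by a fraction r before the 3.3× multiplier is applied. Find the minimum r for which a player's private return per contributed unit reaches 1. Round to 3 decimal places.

2.333

With matching at rate r, one contributed unit becomes (1 + r) in the maintenance fund and returns 3.3 × (1 + r) / 11 to the contributor.
Setting this equal to 1: 1 + r = 11/3.3 = 3.3333.
So the minimum matching rate is r = 3.3333 − 1 = 2.333.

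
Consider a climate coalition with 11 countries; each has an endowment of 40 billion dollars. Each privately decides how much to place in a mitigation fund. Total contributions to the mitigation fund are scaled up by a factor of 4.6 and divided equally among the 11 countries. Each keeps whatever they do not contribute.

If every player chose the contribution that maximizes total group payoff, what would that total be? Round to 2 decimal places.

2024.00 billion dollars

Each contributed unit returns 4.600 to the group as a whole (0.4182 to each of 11 players), which exceeds 1, so the social optimum is full contribution: group total = 4.600 × 440 = 2024.00.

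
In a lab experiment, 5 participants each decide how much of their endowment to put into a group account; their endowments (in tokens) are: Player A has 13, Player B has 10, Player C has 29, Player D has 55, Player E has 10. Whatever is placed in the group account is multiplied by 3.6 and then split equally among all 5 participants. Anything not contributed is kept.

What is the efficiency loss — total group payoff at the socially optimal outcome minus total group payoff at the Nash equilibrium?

The private return per contributed unit is 3.6/5 = 0.7200 < 1 for every player regardless of endowment, so the Nash equilibrium is zero contribution and the group total is Σ E_j = 13 + 10 + 29 + 55 + 10 = 117.
Each contributed unit returns 3.600 to the group, so the social optimum is full contribution by everyone: group total = 3.600 × 117 = 421.20.
Efficiency loss = (3.600 − 1) × 117 = 304.20.

304.20 tokens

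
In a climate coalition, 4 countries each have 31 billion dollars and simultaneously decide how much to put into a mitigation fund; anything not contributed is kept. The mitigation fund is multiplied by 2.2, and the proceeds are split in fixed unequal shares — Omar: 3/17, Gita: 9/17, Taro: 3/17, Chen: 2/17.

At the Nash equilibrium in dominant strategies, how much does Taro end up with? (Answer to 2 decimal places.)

Each unit j contributes comes back to j as 2.2 × (j's share), so j prefers to contribute only if that share exceeds 1/2.2 = 0.4545; otherwise keeping the unit dominates.
Gita alone (share 9/17) is above the threshold, contributing 31; the remaining 3 contribute 0. Total contributed: 31.
Taro keeps 31 and receives 2.2 × 31 × 3/17 = 12.04 from the mitigation fund, for a payoff of 43.04.

43.04 billion dollars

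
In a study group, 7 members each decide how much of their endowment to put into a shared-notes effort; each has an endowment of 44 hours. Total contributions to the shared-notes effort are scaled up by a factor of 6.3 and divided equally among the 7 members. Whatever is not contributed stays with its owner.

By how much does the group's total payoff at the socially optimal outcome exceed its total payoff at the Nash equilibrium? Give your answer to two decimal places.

1632.40 hours

Each contributed unit returns 6.3/7 = 0.9000 to its contributor — below 1 — so contributing 0 is dominant for every player. At the Nash equilibrium everyone keeps their 44, and the group total is 7 × 44 = 308.
Each contributed unit returns 6.300 to the group as a whole (0.9000 to each of 7 players), which exceeds 1, so the social optimum is full contribution: group total = 6.300 × 308 = 1940.40.
Efficiency loss = 1940.40 − 308 = 1632.40.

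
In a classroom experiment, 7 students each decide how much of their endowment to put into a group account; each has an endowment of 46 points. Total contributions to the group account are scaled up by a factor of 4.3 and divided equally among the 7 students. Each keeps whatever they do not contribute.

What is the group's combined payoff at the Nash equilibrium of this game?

322.00 points

Each contributed unit returns 4.3/7 = 0.6143 to its contributor — below 1 — so contributing 0 is dominant for every player. At the Nash equilibrium everyone keeps their 46, and the group total is 7 × 46 = 322.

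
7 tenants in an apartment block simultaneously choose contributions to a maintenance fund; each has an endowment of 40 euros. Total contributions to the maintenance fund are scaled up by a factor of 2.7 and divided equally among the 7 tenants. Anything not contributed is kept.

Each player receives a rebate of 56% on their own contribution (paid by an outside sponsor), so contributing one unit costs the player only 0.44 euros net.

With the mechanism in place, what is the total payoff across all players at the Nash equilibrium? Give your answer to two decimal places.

280.00 euros

The effective private return is (2.7/7) / 0.44 = 0.8766, which is still under 1, so the mechanism doesn't change anyone's dominant strategy: zero contribution.
At the Nash equilibrium no one contributes; group total payoff = 7 × 40 = 280.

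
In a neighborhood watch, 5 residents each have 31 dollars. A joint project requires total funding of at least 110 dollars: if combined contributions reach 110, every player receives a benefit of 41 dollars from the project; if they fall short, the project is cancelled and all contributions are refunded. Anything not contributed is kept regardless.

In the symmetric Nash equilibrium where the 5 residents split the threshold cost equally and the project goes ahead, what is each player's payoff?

50 dollars

Equal share of the threshold: 110/5 = 22.
At this profile no one gains by cutting their contribution: any cut drops the total below 110, the project is cancelled, contributions are refunded, and the deviator ends with 31, which is less than 31 − 22 + 41 = 50. Contributing more than 22 just wastes the excess. So contributing exactly 22 is a best response.
Each player's payoff: 31 − 22 + 41 = 50.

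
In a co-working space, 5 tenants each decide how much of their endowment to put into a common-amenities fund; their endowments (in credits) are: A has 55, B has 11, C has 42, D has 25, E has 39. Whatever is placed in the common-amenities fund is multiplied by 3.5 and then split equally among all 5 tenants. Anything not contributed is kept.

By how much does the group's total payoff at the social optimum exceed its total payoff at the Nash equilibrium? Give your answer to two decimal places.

The private return per contributed unit is 3.5/5 = 0.7000 < 1 for every player regardless of endowment, so the Nash equilibrium is zero contribution and the group total is Σ E_j = 55 + 11 + 42 + 25 + 39 = 172.
Each contributed unit returns 3.500 to the group, so the social optimum is full contribution by everyone: group total = 3.500 × 172 = 602.00.
Efficiency loss = (3.500 − 1) × 172 = 430.00.

430.00 credits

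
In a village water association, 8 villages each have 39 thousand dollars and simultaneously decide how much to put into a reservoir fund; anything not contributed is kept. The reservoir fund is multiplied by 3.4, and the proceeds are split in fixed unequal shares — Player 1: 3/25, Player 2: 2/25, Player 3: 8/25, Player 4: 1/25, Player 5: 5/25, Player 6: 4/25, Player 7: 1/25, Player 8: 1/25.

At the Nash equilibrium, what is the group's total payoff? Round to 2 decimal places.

A player with share s gets back 3.4·s per unit contributed, so full contribution is dominant for anyone with s > 1/3.4 = 0.2941 and zero contribution is dominant for anyone below.
Only Player 3 (8/25) clears that bar, contributing 39; the remaining 7 contribute 0. Total contributed: 39.
The reservoir fund pays out 3.4 × 39 = 132.60 in total (split across the unequal shares, but the aggregate is all that matters for the group sum).
The 7 free-riders keep 39 each, adding 273. Group total = 273 + 132.60 = 405.60.

405.60 thousand dollars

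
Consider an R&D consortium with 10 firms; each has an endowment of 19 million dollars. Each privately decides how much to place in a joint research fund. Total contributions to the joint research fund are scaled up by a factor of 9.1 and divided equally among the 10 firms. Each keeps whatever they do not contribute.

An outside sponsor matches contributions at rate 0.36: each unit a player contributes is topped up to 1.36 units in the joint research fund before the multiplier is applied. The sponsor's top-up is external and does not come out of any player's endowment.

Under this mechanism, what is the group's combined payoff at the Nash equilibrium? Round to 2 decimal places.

2351.44 million dollars

Under the mechanism each unit contributed yields 9.1 × 1.36 / 10 = 1.2376 back to its contributor per unit of net cost, which exceeds 1, making full contribution the dominant choice for everyone.
So the Nash equilibrium is full contribution by all 10; the group earns 9.1 × 1.36 × 190 = 2351.44.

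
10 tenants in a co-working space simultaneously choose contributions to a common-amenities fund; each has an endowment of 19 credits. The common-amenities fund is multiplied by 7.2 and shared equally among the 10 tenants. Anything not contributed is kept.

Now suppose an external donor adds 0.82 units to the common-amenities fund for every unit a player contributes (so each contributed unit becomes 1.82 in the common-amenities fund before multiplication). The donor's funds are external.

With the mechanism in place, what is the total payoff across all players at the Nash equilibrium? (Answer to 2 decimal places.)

2489.76 credits

The effective private return per unit is now 7.2 × 1.82 / 10 = 1.3104 > 1, so every player's dominant strategy flips to full contribution.
At the Nash equilibrium everyone contributes 19. Group total payoff = 7.2 × 1.82 × 190 = 2489.76.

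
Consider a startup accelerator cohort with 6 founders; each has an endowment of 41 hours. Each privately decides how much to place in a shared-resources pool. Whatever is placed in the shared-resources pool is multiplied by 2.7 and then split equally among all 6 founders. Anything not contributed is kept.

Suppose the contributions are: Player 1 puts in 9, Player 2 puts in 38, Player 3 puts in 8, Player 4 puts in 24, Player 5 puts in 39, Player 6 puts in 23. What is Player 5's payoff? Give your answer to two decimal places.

65.45 hours

Total contributed: 9 + 38 + 8 + 24 + 39 + 23 = 141.
Each receives 2.7 × 141 / 6 = 63.45 from the shared-resources pool.
Player 5 keeps 41 − 39 = 2, so Player 5's payoff is 2 + 63.45 = 65.45.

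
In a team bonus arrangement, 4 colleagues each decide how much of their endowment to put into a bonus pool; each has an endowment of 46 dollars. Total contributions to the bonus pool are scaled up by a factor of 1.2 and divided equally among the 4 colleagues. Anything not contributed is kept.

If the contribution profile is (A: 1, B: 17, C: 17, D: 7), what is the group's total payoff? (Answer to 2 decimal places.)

192.40 dollars

Total contributed: 1 + 17 + 17 + 7 = 42; total kept: 4 × 46 − 42 = 142.
The bonus pool pays out 1.2 × 42 = 50.40 in aggregate.
Group total = 142 + 50.40 = 192.40.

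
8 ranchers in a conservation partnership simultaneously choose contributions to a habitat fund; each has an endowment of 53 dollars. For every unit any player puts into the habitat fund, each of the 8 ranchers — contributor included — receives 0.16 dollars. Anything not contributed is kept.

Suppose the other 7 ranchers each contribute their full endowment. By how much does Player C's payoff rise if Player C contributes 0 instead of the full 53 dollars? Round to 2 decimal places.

Switching from a contribution of 53 to 0 lets Player C keep an extra 53 dollars, but lowers the habitat fund by 53, which costs Player C their own share of that drop: 0.16 × 53 = 8.48.
Net gain = 53 − 8.48 = 44.52. The private return per contributed unit (0.16) is below 1, so free-riding is indeed the best response regardless of what the others do.

44.52 dollars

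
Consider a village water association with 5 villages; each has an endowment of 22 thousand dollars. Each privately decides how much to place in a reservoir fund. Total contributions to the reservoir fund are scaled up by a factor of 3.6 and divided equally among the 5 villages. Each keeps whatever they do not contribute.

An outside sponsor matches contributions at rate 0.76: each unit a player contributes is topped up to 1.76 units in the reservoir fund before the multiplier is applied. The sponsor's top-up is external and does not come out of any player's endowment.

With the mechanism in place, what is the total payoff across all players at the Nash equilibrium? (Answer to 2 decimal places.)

696.96 thousand dollars

With the mechanism, a contributed unit returns 3.6 × 1.76 / 5 = 1.2672 per unit of net cost to the contributor — now above 1 — so contributing fully is weakly dominant for every player.
At the Nash equilibrium everyone contributes 22. Group total payoff = 3.6 × 1.76 × 110 = 696.96.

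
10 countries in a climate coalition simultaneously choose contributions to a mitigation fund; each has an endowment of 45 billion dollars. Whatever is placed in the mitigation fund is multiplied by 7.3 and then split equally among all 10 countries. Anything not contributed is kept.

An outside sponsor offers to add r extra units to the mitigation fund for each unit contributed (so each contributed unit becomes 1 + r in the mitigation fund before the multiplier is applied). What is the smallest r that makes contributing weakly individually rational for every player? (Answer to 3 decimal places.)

With matching at rate r, one contributed unit becomes (1 + r) in the mitigation fund and returns 7.3 × (1 + r) / 10 to the contributor.
Setting this equal to 1: 1 + r = 10/7.3 = 1.3699.
So the minimum matching rate is r = 1.3699 − 1 = 0.370.

0.370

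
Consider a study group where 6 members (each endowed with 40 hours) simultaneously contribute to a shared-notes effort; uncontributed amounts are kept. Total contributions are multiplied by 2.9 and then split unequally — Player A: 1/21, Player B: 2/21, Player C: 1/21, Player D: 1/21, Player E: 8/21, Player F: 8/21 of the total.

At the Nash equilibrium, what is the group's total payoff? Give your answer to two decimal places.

392.00 hours

For player j, contributing a unit is worthwhile iff 2.9 × (j's share) ≥ 1, i.e. iff j's share is at least 0.3448.
The shares above 0.3448 belong to Player E and Player F, contributing 40 each; the remaining 4 contribute 0. Total contributed: 80.
The shared-notes effort pays out 2.9 × 80 = 232.00 in total (split across the unequal shares, but the aggregate is all that matters for the group sum).
The 4 free-riders keep 40 each, adding 160. Group total = 160 + 232.00 = 392.00.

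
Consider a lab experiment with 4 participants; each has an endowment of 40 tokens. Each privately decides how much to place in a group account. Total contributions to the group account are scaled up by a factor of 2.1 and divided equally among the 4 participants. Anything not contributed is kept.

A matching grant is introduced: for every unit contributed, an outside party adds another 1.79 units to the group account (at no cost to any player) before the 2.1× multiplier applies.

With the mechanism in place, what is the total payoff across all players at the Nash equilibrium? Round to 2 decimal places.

937.44 tokens

Under the mechanism each unit contributed yields 2.1 × 2.79 / 4 = 1.4648 back to its contributor per unit of net cost, which exceeds 1, making full contribution the dominant choice for everyone.
At the Nash equilibrium everyone contributes 40. Group total payoff = 2.1 × 2.79 × 160 = 937.44.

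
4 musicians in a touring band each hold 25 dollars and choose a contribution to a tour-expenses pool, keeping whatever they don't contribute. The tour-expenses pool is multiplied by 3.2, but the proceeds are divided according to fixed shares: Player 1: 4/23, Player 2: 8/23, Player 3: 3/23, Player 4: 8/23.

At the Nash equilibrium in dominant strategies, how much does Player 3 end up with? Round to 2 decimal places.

45.87 dollars

Player j's private return per contributed unit is 3.2 × (j's share). Contributing is weakly dominant for j when that share is at least 1/3.2 = 0.3125, and contributing 0 is dominant otherwise.
Player 2 and Player 4 clear that bar, contributing 25 each; the remaining 2 contribute 0. Total contributed: 50.
Player 3 keeps 25 and receives 3.2 × 50 × 3/23 = 20.87 from the tour-expenses pool, for a payoff of 45.87.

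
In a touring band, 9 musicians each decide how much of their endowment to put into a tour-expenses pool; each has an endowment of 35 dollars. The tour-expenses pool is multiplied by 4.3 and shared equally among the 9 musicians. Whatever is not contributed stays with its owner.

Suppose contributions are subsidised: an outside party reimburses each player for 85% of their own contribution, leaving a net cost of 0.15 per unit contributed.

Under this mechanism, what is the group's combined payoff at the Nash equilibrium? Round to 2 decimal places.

1622.25 dollars

Under the mechanism each unit contributed yields (4.3/9) / 0.15 = 3.1852 back to its contributor per unit of net cost, which exceeds 1, making full contribution the dominant choice for everyone.
So the Nash equilibrium is full contribution by all 9; the group earns 9 × (35 × 0.85 + 4.3 × 35) = 1622.25.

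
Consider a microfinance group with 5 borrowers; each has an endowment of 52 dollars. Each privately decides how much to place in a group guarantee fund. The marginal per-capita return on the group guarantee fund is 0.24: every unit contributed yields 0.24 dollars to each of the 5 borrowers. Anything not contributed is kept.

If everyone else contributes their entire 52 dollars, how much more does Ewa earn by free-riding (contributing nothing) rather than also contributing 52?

39.52 dollars

Switching from a contribution of 52 to 0 lets Ewa keep an extra 52 dollars, but lowers the group guarantee fund by 52, which costs Ewa their own share of that drop: 0.24 × 52 = 12.48.
Net gain = 52 − 12.48 = 39.52. The private return per contributed unit (0.24) is below 1, so free-riding is indeed the best response regardless of what the others do.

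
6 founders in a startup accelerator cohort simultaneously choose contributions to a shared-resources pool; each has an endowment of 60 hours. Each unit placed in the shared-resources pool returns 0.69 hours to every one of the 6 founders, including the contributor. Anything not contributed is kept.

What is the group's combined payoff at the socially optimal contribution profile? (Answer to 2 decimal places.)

Each contributed unit returns 4.140 to the group as a whole (0.69 to each of 6 players), which exceeds 1, so the social optimum is full contribution: group total = 4.140 × 360 = 1490.40.

1490.40 hours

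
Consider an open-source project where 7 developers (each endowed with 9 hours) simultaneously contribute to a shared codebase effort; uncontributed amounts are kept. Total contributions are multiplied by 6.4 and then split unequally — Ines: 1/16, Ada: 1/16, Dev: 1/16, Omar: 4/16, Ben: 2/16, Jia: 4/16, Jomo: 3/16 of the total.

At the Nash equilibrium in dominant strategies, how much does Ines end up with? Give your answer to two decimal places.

Each unit j contributes comes back to j as 6.4 × (j's share), so j prefers to contribute only if that share exceeds 1/6.4 = 0.1563; otherwise keeping the unit dominates.
Omar, Jia and Jomo are above the threshold, contributing 9 each; the remaining 4 contribute 0. Total contributed: 27.
Ines keeps 9 and receives 6.4 × 27 × 1/16 = 10.80 from the shared codebase effort, for a payoff of 19.80.

19.80 hours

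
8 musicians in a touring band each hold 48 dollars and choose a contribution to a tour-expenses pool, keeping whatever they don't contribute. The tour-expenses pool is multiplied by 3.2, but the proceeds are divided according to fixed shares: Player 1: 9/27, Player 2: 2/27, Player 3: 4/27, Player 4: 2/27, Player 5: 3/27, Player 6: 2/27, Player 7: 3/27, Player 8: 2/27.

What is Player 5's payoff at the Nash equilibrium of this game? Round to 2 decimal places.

A player with share s gets back 3.2·s per unit contributed, so full contribution is dominant for anyone with s > 1/3.2 = 0.3125 and zero contribution is dominant for anyone below.
Player 1 alone (share 9/27) is above the threshold, contributing 48; the remaining 7 contribute 0. Total contributed: 48.
Player 5 keeps 48 and receives 3.2 × 48 × 3/27 = 17.07 from the tour-expenses pool, for a payoff of 65.07.

65.07 dollars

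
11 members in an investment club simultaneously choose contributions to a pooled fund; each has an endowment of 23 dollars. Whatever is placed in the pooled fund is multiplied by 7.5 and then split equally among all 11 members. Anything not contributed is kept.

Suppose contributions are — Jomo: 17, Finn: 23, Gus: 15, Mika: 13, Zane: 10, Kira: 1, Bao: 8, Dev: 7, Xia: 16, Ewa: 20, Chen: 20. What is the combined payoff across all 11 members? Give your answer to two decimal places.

1228.00 dollars

Total contributed: 17 + 23 + 15 + 13 + 10 + 1 + 8 + 7 + 16 + 20 + 20 = 150; total kept: 11 × 23 − 150 = 103.
The pooled fund pays out 7.5 × 150 = 1125.00 in aggregate.
Group total = 103 + 1125.00 = 1228.00.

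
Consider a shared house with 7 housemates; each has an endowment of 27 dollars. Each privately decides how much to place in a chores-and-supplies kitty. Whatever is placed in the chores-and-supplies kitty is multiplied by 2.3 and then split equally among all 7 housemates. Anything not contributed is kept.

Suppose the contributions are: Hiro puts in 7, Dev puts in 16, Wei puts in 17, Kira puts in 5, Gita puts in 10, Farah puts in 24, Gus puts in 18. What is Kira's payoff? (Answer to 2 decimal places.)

53.87 dollars

Total contributed: 7 + 16 + 17 + 5 + 10 + 24 + 18 = 97.
Each receives 2.3 × 97 / 7 = 31.87 from the chores-and-supplies kitty.
Kira keeps 27 − 5 = 22, so Kira's payoff is 22 + 31.87 = 53.87.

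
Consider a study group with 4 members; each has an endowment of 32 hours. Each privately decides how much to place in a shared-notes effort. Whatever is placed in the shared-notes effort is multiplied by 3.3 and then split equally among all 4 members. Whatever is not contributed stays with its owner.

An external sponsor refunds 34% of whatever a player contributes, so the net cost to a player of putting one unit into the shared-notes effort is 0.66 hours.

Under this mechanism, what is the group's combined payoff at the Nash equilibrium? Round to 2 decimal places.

With the mechanism, a contributed unit returns (3.3/4) / 0.66 = 1.2500 per unit of net cost to the contributor — now above 1 — so contributing fully is weakly dominant for every player.
So the Nash equilibrium is full contribution by all 4; the group earns 4 × (32 × 0.34 + 3.3 × 32) = 465.92.

465.92 hours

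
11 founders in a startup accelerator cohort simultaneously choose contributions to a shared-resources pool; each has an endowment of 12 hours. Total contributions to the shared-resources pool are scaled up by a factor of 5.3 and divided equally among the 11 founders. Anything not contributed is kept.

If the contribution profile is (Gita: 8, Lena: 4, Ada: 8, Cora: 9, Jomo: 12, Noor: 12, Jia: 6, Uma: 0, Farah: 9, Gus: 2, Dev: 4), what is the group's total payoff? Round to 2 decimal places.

Total contributed: 8 + 4 + 8 + 9 + 12 + 12 + 6 + 0 + 9 + 2 + 4 = 74; total kept: 11 × 12 − 74 = 58.
The shared-resources pool pays out 5.3 × 74 = 392.20 in aggregate.
Group total = 58 + 392.20 = 450.20.

450.20 hours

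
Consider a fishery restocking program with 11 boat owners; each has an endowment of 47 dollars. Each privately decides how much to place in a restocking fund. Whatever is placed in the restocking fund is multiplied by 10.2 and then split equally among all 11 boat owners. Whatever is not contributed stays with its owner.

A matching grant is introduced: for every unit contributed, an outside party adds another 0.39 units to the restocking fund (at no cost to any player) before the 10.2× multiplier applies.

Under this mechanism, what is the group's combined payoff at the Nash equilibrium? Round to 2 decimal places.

Under the mechanism each unit contributed yields 10.2 × 1.39 / 11 = 1.2889 back to its contributor per unit of net cost, which exceeds 1, making full contribution the dominant choice for everyone.
At the Nash equilibrium everyone contributes 47. Group total payoff = 10.2 × 1.39 × 517 = 7330.03.

7330.03 dollars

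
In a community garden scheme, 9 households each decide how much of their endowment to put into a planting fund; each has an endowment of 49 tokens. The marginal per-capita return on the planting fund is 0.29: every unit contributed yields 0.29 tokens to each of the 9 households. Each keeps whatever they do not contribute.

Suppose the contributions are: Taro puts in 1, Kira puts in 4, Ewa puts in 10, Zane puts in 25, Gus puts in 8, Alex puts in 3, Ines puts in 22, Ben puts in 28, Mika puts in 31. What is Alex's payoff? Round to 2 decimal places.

84.28 tokens

Total contributed: 1 + 4 + 10 + 25 + 8 + 3 + 22 + 28 + 31 = 132.
Each receives 0.29 × 132 = 38.28 from the planting fund.
Alex keeps 49 − 3 = 46, so Alex's payoff is 46 + 38.28 = 84.28.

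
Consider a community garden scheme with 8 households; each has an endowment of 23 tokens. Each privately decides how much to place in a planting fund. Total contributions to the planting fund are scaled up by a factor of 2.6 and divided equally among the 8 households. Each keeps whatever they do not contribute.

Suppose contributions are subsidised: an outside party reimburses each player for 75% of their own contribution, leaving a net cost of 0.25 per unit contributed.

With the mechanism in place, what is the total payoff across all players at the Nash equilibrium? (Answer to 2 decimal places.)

616.40 tokens

The effective private return per unit is now (2.6/8) / 0.25 = 1.3000 > 1, so every player's dominant strategy flips to full contribution.
So the Nash equilibrium is full contribution by all 8; the group earns 8 × (23 × 0.75 + 2.6 × 23) = 616.40.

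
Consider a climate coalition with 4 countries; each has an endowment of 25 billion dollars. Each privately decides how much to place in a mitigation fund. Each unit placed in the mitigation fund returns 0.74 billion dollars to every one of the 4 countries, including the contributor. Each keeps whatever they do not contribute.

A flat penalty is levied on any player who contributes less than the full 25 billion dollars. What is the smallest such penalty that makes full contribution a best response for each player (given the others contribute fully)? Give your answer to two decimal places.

Given the others contribute fully, the best deviation is to contribute 0 (any partial contribution still incurs the fine and gives up units whose private return 0.74 is below 1).
Deviating from 25 to 0 saves 25 billion dollars but forfeits the deviator's share of the drop in the mitigation fund: 0.74 × 25 = 18.50.
So the deviation gain is 25 − 18.50 = 6.50, and the fine must be at least 6.50 billion dollars to wipe it out.

6.50 billion dollars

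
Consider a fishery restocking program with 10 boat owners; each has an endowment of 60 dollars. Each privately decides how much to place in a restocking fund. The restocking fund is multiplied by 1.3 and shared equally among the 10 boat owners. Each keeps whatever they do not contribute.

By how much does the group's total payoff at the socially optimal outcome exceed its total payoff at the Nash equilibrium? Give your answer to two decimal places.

180.00 dollars

Each contributed unit returns 1.3/10 = 0.1300 to its contributor — below 1 — so contributing 0 is dominant for every player. At the Nash equilibrium everyone keeps their 60, and the group total is 10 × 60 = 600.
Each contributed unit returns 1.300 to the group as a whole (0.1300 to each of 10 players), which exceeds 1, so the social optimum is full contribution: group total = 1.300 × 600 = 780.00.
Efficiency loss = 780.00 − 600 = 180.00.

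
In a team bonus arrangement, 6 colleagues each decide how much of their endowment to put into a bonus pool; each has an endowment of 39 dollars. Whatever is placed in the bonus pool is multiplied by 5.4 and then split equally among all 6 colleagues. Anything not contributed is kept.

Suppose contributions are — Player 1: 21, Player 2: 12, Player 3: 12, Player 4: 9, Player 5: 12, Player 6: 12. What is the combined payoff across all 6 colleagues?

Total contributed: 21 + 12 + 12 + 9 + 12 + 12 = 78; total kept: 6 × 39 − 78 = 156.
The bonus pool pays out 5.4 × 78 = 421.20 in aggregate.
Group total = 156 + 421.20 = 577.20.

577.20 dollars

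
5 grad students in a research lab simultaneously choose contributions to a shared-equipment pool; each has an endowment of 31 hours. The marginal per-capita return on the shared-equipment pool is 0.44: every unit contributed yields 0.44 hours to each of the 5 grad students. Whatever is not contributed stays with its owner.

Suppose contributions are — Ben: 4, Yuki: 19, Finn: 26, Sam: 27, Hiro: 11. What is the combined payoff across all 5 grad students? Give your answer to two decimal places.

259.40 hours

Total contributed: 4 + 19 + 26 + 27 + 11 = 87; total kept: 5 × 31 − 87 = 68.
The shared-equipment pool pays out 0.44 × 5 × 87 = 191.40 in aggregate.
Group total = 68 + 191.40 = 259.40.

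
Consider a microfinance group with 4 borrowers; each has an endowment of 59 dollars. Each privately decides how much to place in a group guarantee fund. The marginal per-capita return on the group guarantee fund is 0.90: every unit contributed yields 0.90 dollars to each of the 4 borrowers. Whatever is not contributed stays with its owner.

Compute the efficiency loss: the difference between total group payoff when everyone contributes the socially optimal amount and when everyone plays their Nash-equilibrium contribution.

613.60 dollars

The private return per contributed unit is 0.90 < 1, so contributing 0 is dominant for every player. At the Nash equilibrium everyone keeps their 59, and the group total is 4 × 59 = 236.
Each contributed unit returns 3.600 to the group as a whole (0.90 to each of 4 players), which exceeds 1, so the social optimum is full contribution: group total = 3.600 × 236 = 849.60.
Efficiency loss = 849.60 − 236 = 613.60.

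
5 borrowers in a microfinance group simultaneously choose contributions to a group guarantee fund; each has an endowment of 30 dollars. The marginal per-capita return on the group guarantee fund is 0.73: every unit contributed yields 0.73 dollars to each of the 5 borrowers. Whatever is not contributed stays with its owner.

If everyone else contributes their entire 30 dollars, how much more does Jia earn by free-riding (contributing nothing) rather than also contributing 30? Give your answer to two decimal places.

Switching from a contribution of 30 to 0 lets Jia keep an extra 30 dollars, but lowers the group guarantee fund by 30, which costs Jia their own share of that drop: 0.73 × 30 = 21.90.
Net gain = 30 − 21.90 = 8.10. The private return per contributed unit (0.73) is below 1, so free-riding is indeed the best response regardless of what the others do.

8.10 dollars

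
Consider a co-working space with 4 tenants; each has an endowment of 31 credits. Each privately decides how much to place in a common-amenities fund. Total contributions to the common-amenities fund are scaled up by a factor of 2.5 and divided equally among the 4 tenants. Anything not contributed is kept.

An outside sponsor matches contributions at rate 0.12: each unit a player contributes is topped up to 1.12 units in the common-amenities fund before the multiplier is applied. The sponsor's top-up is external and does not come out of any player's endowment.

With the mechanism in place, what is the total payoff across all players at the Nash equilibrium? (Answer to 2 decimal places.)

124.00 credits

Even with the mechanism, each unit contributed returns only 2.5 × 1.12 / 4 = 0.7000 per unit of net cost, so contributing nothing is still dominant.
Everyone keeps their endowment and the group total is 4 × 31 = 124.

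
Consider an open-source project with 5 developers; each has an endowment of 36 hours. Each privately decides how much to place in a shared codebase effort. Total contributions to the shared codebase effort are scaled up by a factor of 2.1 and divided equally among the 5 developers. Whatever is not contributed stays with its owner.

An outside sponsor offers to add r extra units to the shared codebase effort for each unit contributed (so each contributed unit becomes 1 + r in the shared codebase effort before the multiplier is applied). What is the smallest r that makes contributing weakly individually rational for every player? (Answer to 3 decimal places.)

1.381

With matching at rate r, one contributed unit becomes (1 + r) in the shared codebase effort and returns 2.1 × (1 + r) / 5 to the contributor.
Setting this equal to 1: 1 + r = 5/2.1 = 2.3810.
So the minimum matching rate is r = 2.3810 − 1 = 1.381.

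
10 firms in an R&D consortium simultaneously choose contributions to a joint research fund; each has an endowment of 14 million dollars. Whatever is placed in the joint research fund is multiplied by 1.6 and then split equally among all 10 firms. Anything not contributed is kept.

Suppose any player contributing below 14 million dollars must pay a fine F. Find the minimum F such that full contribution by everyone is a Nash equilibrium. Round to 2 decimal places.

11.76 million dollars

Given the others contribute fully, the best deviation is to contribute 0 (any partial contribution still incurs the fine and gives up units whose private return 0.1600 is below 1).
Deviating from 14 to 0 saves 14 million dollars but forfeits the deviator's share of the drop in the joint research fund: 1.6/10 × 14 = 2.24.
So the deviation gain is 14 − 2.24 = 11.76, and the fine must be at least 11.76 million dollars to wipe it out.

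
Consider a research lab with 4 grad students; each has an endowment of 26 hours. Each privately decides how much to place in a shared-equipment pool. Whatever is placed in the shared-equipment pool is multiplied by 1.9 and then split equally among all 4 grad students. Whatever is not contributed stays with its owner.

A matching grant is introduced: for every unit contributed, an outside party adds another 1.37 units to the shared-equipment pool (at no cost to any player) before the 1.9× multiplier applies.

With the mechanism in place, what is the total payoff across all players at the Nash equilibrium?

Under the mechanism each unit contributed yields 1.9 × 2.37 / 4 = 1.1258 back to its contributor per unit of net cost, which exceeds 1, making full contribution the dominant choice for everyone.
So the Nash equilibrium is full contribution by all 4; the group earns 1.9 × 2.37 × 104 = 468.31.

468.31 hours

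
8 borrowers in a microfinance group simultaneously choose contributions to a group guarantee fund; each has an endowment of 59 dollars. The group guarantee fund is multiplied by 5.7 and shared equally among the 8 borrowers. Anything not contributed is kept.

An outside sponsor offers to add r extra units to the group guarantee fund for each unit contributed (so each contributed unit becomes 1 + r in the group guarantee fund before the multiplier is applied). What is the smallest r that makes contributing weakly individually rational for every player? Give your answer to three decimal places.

With matching at rate r, one contributed unit becomes (1 + r) in the group guarantee fund and returns 5.7 × (1 + r) / 8 to the contributor.
Setting this equal to 1: 1 + r = 8/5.7 = 1.4035.
So the minimum matching rate is r = 1.4035 − 1 = 0.404.

0.404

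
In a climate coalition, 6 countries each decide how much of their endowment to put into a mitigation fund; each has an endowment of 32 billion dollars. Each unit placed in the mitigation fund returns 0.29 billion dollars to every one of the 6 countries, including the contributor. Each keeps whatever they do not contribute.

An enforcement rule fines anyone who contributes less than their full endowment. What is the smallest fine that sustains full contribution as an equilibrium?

Given the others contribute fully, the best deviation is to contribute 0 (any partial contribution still incurs the fine and gives up units whose private return 0.29 is below 1).
Deviating from 32 to 0 saves 32 billion dollars but forfeits the deviator's share of the drop in the mitigation fund: 0.29 × 32 = 9.28.
So the deviation gain is 32 − 9.28 = 22.72, and the fine must be at least 22.72 billion dollars to wipe it out.

22.72 billion dollars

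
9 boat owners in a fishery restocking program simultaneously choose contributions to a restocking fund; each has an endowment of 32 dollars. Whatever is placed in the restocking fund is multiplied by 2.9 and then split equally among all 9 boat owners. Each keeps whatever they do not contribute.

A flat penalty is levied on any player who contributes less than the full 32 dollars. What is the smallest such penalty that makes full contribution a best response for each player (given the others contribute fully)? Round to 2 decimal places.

21.69 dollars

Given the others contribute fully, the best deviation is to contribute 0 (any partial contribution still incurs the fine and gives up units whose private return 0.3222 is below 1).
Deviating from 32 to 0 saves 32 dollars but forfeits the deviator's share of the drop in the restocking fund: 2.9/9 × 32 = 10.31.
So the deviation gain is 32 − 10.31 = 21.69, and the fine must be at least 21.69 dollars to wipe it out.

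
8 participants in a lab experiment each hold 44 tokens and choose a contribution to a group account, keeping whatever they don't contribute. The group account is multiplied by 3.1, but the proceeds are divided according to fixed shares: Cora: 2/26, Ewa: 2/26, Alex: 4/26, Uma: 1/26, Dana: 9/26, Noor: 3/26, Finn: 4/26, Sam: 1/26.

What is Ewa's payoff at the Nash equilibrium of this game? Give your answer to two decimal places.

Player j's private return per contributed unit is 3.1 × (j's share). Contributing is weakly dominant for j when that share is at least 1/3.1 = 0.3226, and contributing 0 is dominant otherwise.
Dana alone (share 9/26) is above the threshold, contributing 44; the remaining 7 contribute 0. Total contributed: 44.
Ewa keeps 44 and receives 3.1 × 44 × 2/26 = 10.49 from the group account, for a payoff of 54.49.

54.49 tokens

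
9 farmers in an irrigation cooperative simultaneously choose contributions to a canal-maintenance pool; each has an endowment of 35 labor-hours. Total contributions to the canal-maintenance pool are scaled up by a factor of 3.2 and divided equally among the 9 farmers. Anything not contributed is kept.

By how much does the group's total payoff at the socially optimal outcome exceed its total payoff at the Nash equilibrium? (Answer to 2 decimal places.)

Each contributed unit returns 3.2/9 = 0.3556 to its contributor — below 1 — so contributing 0 is dominant for every player. At the Nash equilibrium everyone keeps their 35, and the group total is 9 × 35 = 315.
Each contributed unit returns 3.200 to the group as a whole (0.3556 to each of 9 players), which exceeds 1, so the social optimum is full contribution: group total = 3.200 × 315 = 1008.00.
Efficiency loss = 1008.00 − 315 = 693.00.

693.00 labor-hours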